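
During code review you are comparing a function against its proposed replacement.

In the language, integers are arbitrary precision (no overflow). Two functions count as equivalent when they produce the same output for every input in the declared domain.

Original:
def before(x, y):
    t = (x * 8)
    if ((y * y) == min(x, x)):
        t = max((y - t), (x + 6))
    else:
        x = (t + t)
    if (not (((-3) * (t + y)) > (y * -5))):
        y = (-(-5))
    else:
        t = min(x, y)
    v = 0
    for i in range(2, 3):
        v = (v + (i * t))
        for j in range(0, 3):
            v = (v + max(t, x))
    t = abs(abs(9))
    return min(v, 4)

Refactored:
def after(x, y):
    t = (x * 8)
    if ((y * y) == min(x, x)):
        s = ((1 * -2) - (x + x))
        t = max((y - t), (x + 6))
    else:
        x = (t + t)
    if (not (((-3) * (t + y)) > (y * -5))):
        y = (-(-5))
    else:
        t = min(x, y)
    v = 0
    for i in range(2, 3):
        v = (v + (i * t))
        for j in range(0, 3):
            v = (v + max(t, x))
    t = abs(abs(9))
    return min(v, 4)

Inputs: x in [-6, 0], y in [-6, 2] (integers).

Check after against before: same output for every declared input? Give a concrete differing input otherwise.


Although constant usage differs, and arithmetic usage differs, and local variable names differ, and statement counts differ, 63/63 inputs agree.
verdict: equivalent


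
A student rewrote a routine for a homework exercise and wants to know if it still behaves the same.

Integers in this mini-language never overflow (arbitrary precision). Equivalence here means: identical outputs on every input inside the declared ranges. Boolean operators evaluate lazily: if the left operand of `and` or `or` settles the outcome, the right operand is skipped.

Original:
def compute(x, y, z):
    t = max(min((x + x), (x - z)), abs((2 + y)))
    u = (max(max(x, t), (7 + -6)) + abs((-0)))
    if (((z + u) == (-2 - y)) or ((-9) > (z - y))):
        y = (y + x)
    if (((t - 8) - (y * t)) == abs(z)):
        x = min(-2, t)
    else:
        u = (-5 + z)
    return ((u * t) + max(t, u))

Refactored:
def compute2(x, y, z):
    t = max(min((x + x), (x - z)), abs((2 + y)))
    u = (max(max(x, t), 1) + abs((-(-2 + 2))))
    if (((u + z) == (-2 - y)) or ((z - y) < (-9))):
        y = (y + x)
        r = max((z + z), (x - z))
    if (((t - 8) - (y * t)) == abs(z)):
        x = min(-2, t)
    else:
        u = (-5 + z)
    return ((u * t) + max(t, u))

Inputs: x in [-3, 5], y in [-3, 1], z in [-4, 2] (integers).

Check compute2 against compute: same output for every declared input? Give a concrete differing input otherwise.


Differences: comparison usage differs, min/max/abs usage differs, local variable names differ, arithmetic usage differs, statement counts differ, constant usage differs — yet all 315 inputs agree.
verdict: equivalent


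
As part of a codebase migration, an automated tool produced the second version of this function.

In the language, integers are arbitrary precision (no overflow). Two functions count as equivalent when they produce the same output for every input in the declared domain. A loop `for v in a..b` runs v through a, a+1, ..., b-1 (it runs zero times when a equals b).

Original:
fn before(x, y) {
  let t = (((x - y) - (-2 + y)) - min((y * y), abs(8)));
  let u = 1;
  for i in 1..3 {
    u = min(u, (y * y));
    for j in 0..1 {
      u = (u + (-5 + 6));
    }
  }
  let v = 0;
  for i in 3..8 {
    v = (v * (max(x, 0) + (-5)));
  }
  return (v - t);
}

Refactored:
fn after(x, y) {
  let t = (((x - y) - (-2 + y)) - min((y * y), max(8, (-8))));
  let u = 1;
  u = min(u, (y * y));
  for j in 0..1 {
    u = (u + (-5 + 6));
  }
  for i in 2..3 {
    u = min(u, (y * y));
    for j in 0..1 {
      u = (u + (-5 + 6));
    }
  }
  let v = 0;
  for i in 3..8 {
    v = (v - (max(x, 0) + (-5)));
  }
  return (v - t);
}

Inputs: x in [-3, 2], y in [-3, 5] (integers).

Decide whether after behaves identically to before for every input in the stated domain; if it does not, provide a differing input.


The rewrite breaks on x=-3, y=-3, where the results are 3 and 28.
before: t := -3 | u := 1 | iter i=1: | u := 1 | iter j=0: | u := 2 | iter i=2: | u := 2 | iter j=0: | u := 3 | v := 0 | iter i=3: | v := 0 | iter i=4: | v := 0 | iter i=5: | v := 0 | iter i=6: | v := 0 | iter i=7: | v := 0 | result 3
after: t := -3 | u := 1 | u := 1 | iter j=0: | u := 2 | iter i=2: | u := 2 | iter j=0: | u := 3 | v := 0 | iter i=3: | v := 5 | iter i=4: | v := 10 | iter i=5: | v := 15 | iter i=6: | v := 20 | iter i=7: | v := 25 | result 28
verdict: not equivalent; witness: x=-3, y=-3


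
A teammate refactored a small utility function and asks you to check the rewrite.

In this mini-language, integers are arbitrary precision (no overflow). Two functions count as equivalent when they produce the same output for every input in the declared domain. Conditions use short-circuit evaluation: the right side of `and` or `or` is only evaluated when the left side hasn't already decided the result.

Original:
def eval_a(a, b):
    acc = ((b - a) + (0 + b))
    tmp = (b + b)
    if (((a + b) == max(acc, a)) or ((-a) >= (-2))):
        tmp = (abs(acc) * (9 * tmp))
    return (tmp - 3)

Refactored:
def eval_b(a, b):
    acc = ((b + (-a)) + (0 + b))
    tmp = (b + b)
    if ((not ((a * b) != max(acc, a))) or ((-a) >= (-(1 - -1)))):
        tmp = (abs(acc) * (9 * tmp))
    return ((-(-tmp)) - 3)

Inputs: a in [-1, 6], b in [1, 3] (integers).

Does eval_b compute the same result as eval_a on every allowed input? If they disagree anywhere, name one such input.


There is a counterexample at a=3, b=1: -1 on one side, 15 on the other.
eval_a: acc = -1; tmp = 2; (((a + b) == max(acc, a)) or ((-a) >= (-2))) -> false; return -1
eval_b: acc = -1; tmp = 2; ((not ((a * b) != max(acc, a))) or ((-a) >= (-(1 - -1)))) -> true; tmp = 18; return 15
verdict: not equivalent; witness: a=3, b=1


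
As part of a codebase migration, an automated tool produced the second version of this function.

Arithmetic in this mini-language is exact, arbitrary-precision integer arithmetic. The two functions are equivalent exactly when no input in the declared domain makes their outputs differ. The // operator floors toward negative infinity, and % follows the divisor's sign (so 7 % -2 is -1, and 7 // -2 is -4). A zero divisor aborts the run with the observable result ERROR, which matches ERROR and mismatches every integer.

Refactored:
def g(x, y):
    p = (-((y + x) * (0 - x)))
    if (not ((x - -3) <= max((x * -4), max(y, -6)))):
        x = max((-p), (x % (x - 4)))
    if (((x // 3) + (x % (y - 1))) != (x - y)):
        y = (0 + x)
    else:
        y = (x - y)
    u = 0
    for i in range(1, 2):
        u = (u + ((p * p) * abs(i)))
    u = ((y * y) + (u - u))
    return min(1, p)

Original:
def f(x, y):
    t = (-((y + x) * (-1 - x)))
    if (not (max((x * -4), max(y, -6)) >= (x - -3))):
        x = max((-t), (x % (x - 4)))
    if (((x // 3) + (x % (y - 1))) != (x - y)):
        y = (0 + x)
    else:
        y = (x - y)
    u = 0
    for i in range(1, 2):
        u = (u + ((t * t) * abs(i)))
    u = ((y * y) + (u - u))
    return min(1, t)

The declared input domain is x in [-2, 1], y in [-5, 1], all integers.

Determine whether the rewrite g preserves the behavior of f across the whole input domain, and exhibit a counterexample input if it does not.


Try x=-1, y=-5.
f: t becomes 0; next (not (max((x * -4), max(y, -6)) >= (x - -3))) evaluates to false; next (((x // 3) + (x % (y - 1))) != (x - y)) evaluates to true; next y becomes -1; next u becomes 0; next at i=1:; next u becomes 0; next u becomes 1; next final value 0
g: p becomes 6; next (not ((x - -3) <= max((x * -4), max(y, -6)))) evaluates to false; next (((x // 3) + (x % (y - 1))) != (x - y)) evaluates to true; next y becomes -1; next u becomes 0; next at i=1:; next u becomes 36; next u becomes 1; next final value 1
0 vs 1 — the two versions disagree here.
verdict: not equivalent; witness: x=-1, y=-5


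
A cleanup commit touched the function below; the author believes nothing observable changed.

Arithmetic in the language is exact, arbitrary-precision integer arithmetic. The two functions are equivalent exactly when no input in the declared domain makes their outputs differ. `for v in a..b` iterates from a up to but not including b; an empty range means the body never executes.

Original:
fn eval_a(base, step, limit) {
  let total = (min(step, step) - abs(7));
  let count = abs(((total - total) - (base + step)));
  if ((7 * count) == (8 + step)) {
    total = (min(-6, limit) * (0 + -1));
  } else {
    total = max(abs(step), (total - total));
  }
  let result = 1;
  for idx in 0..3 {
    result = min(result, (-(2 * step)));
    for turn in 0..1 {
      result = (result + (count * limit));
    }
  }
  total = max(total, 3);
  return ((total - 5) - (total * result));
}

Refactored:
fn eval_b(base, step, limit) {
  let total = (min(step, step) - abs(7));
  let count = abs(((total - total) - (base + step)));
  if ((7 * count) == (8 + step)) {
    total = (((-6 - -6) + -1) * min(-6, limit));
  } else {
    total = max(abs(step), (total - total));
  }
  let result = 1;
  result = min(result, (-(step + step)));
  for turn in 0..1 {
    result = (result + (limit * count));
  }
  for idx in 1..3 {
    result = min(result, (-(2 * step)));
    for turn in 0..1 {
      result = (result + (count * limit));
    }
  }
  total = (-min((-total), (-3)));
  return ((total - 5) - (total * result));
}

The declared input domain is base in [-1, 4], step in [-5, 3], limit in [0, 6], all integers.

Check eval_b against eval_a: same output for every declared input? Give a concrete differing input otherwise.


The two versions differ — the changes include constant usage differs; and arithmetic usage differs; and statement counts differ; and loop structure differs; and min/max/abs usage differs.
As a probe, take base=0, step=-4, limit=1: eval_a runs total = -11; count = 4; ((7 * count) == (8 + step)) -> false; total = 4; result = 1; [idx=0]; result = 1; [turn=0]; result = 5; [idx=1]; result = 5; [turn=0]; result = 9; [idx=2]; result = 8; [turn=0]; result = 12; total = 4; return -49; eval_b runs total = -11; count = 4; ((7 * count) == (8 + step)) -> false; total = 4; result = 1; result = 1; [turn=0]; result = 5; [idx=1]; result = 5; [turn=0]; result = 9; [idx=2]; result = 8; [turn=0]; result = 12; total = 4; return -49; both end at -49.
Across all 378 domain points the two functions coincide.
verdict: equivalent


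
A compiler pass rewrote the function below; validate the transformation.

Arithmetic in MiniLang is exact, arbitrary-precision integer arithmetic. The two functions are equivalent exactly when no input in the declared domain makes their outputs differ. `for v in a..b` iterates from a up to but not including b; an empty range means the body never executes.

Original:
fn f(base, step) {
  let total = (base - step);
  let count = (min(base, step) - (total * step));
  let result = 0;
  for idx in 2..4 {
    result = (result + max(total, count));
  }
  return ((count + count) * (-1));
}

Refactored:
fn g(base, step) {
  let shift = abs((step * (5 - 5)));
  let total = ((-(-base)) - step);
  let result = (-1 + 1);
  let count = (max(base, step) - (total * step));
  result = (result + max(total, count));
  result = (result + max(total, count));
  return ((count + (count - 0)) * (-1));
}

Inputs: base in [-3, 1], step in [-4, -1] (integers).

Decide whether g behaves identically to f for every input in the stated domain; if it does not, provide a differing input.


Not equivalent: base=-3, step=-4 separates them (0 vs -2).
f: total := 1 | count := 0 | result := 0 | iter idx=2: | result := 1 | iter idx=3: | result := 2 | result 0
g: shift := 0 | total := 1 | result := 0 | count := 1 | result := 1 | result := 2 | result -2
verdict: not equivalent; witness: base=-3, step=-4


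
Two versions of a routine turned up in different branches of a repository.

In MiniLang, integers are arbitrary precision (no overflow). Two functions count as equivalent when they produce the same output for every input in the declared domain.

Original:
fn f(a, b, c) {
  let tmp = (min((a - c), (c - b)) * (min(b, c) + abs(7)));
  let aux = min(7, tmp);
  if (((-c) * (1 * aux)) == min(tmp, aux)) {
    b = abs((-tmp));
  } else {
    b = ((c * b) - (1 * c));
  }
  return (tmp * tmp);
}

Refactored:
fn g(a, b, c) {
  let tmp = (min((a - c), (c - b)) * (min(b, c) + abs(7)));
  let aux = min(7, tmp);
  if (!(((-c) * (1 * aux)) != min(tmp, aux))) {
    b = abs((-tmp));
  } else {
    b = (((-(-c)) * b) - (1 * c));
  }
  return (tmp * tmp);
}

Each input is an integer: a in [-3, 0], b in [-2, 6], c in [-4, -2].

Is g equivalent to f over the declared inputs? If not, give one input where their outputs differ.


Although boolean connective usage differs, plus comparison usage differs, 108/108 inputs agree.
verdict: equivalent


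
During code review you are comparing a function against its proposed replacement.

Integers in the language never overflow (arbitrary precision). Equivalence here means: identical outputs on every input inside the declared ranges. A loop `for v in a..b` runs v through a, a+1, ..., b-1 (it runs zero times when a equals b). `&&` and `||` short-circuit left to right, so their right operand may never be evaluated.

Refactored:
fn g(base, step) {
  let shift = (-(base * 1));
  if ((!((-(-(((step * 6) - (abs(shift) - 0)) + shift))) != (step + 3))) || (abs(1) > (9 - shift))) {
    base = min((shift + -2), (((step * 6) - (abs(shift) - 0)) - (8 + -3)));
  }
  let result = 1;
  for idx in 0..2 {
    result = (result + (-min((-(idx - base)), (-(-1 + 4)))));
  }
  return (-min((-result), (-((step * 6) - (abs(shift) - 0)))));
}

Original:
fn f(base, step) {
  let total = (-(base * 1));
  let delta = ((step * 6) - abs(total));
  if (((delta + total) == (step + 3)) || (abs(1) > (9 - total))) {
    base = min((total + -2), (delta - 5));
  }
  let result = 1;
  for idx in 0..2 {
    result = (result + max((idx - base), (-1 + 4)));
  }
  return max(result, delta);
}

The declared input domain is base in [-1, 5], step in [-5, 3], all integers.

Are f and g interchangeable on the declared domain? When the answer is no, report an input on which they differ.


Side by side, the visible changes include: constant usage differs, plus statement counts differ, plus local variable names differ, plus arithmetic usage differs, plus min/max/abs usage differs, plus boolean connective usage differs, plus comparison usage differs.
One worked example (base=-1, step=2) — f: total := 1 | delta := 11 | (((delta + total) == (step + 3)) || (abs(1) > (9 - total))): false | result := 1 | iter idx=0: | result := 4 | iter idx=1: | result := 7 | result 11; g: shift := 1 | ((!((-(-(((step * 6) - (abs(shift) - 0)) + shift))) != (step + 3))) || (abs(1) > (9 - shift))): false | result := 1 | iter idx=0: | result := 4 | iter idx=1: | result := 7 | result 11; agreement on 11.
Checked all 63 inputs in the declared domain: the outputs agree on every one.
verdict: equivalent


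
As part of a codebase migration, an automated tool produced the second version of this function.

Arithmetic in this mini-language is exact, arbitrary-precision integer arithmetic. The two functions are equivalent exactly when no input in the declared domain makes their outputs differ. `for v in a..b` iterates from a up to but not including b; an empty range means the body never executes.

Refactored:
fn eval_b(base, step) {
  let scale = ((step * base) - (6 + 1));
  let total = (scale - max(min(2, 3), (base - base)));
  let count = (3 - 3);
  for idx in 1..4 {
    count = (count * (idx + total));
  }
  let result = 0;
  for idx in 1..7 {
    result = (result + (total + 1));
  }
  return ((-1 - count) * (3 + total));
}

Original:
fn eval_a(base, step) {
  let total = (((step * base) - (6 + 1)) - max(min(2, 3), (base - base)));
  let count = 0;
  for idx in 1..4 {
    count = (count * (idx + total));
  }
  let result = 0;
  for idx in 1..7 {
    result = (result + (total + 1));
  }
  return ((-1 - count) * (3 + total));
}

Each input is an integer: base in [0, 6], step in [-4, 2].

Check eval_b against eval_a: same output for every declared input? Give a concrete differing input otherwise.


Behavior is preserved: although statement counts differ; local variable names differ; arithmetic usage differs; constant usage differs, the outputs never diverge.
As a probe, take base=2, step=-3: eval_a runs total=-15, then count=0, then (idx=1), then count=0, then (idx=2), then count=0, then (idx=3), then count=0, then result=0, then (idx=1), then result=-14, then (idx=2), then result=-28, then (idx=3), then result=-42, then (idx=4), then result=-56, then (idx=5), then result=-70, then (idx=6), then result=-84, then returns 12; eval_b runs scale=-13, then total=-15, then count=0, then (idx=1), then count=0, then (idx=2), then count=0, then (idx=3), then count=0, then result=0, then (idx=1), then result=-14, then (idx=2), then result=-28, then (idx=3), then result=-42, then (idx=4), then result=-56, then (idx=5), then result=-70, then (idx=6), then result=-84, then returns 12; both end at 12.
An exhaustive pass over the 49 declared inputs shows identical outputs.
verdict: equivalent


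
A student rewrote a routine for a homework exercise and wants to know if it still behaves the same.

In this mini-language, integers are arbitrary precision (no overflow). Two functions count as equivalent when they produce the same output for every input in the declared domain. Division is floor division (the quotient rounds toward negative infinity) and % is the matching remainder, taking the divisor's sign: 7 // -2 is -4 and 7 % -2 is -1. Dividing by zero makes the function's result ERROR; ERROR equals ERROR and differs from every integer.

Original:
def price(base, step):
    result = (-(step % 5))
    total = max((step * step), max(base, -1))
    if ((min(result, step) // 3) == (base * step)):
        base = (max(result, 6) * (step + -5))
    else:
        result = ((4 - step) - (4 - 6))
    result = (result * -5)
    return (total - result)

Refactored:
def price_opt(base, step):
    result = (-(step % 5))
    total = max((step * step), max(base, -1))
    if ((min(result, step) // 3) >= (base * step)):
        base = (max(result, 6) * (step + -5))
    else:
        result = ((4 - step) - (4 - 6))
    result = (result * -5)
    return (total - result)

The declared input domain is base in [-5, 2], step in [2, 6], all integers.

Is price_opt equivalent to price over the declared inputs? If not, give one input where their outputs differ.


Evaluate both at base=-5, step=2.
price: result=-2, then total=4, then ((min(result, step) // 3) == (base * step)) is false, then result=4, then result=-20, then returns 24
price_opt: result=-2, then total=4, then ((min(result, step) // 3) >= (base * step)) is true, then base=-18, then result=10, then returns -6
24 against -6: the behavior changed.
verdict: not equivalent; witness: base=-5, step=2


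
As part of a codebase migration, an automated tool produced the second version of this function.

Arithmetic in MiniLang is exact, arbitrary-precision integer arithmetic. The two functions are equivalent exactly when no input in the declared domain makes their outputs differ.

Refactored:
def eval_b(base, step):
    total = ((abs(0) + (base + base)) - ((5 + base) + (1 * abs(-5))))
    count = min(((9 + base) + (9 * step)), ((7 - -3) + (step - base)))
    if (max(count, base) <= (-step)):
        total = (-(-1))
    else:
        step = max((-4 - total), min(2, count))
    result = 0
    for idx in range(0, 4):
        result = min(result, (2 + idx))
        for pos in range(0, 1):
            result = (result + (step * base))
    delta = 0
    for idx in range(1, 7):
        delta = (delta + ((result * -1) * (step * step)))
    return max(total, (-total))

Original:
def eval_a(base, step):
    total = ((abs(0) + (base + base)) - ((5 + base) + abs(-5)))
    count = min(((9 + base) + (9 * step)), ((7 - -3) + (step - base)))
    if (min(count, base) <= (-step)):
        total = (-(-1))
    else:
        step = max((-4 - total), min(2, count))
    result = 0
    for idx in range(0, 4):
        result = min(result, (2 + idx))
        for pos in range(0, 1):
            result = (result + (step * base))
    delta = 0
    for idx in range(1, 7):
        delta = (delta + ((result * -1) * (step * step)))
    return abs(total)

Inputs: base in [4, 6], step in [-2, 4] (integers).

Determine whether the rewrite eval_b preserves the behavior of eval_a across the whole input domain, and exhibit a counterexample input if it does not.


These are not equivalent — on base=4, step=-2 the outputs split (1 vs 6).
eval_a: total := -6 | count := -5 | (min(count, base) <= (-step)): true | total := 1 | result := 0 | iter idx=0: | result := 0 | iter pos=0: | result := -8 | iter idx=1: | result := -8 | iter pos=0: | result := -16 | iter idx=2: | result := -16 | iter pos=0: | result := -24 | iter idx=3: | result := -24 | iter pos=0: | result := -32 | delta := 0 | iter idx=1: | delta := 128 | iter idx=2: | delta := 256 | iter idx=3: | delta := 384 | iter idx=4: | delta := 512 | iter idx=5: | delta := 640 | iter idx=6: | delta := 768 | result 1
eval_b: total := -6 | count := -5 | (max(count, base) <= (-step)): false | step := 2 | result := 0 | iter idx=0: | result := 0 | iter pos=0: | result := 8 | iter idx=1: | result := 3 | iter pos=0: | result := 11 | iter idx=2: | result := 4 | iter pos=0: | result := 12 | iter idx=3: | result := 5 | iter pos=0: | result := 13 | delta := 0 | iter idx=1: | delta := -52 | iter idx=2: | delta := -104 | iter idx=3: | delta := -156 | iter idx=4: | delta := -208 | iter idx=5: | delta := -260 | iter idx=6: | delta := -312 | result 6
verdict: not equivalent; witness: base=4, step=-2


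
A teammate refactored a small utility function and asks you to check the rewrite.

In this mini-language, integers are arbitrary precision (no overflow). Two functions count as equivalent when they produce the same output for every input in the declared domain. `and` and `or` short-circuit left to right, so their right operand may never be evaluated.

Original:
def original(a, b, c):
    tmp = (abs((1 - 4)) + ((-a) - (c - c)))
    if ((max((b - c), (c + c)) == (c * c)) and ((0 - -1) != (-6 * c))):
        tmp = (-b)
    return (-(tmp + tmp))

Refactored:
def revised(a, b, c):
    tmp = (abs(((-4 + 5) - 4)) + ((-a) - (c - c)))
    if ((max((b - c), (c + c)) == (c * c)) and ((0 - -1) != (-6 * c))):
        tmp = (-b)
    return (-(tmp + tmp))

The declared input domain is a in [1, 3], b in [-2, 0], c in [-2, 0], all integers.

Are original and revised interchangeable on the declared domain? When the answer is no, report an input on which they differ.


Side by side, the visible changes include: constant usage differs; also arithmetic usage differs.
Tracing a=2, b=-2, c=0: original: tmp=1, then ((max((b - c), (c + c)) == (c * c)) and ((0 - -1) != (-6 * c))) is true, then tmp=2, then returns -4 | revised: tmp=1, then ((max((b - c), (c + c)) == (c * c)) and ((0 - -1) != (-6 * c))) is true, then tmp=2, then returns -4 — matching result -4.
Sweeping the whole domain (27 inputs) finds no disagreement.
verdict: equivalent


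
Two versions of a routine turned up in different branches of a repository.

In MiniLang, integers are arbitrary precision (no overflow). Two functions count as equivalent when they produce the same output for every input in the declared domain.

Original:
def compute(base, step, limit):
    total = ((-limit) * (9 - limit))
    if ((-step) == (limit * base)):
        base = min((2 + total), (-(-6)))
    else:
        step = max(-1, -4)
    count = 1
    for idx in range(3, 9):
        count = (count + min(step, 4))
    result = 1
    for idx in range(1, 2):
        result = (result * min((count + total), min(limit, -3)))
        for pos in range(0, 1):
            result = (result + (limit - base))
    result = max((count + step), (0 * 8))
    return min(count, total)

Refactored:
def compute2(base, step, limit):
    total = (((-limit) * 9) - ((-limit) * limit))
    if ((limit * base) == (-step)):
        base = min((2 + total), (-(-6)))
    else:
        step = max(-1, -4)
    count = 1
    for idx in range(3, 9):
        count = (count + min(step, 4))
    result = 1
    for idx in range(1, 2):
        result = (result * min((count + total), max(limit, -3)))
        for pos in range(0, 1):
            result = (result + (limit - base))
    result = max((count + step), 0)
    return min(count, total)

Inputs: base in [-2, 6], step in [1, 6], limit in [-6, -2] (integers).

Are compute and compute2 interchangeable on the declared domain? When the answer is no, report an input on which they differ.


Equivalent. The edit looks behavioral (`min(limit, -3)` became `max(limit, -3)`), but over these ranges it never changes the outcome.
Every one of the 270 inputs gives matching results.
One worked example (base=-2, step=2, limit=-3) — compute: total := 36 | ((-step) == (limit * base)): false | step := -1 | count := 1 | iter idx=3: | count := 0 | iter idx=4: | count := -1 | iter idx=5: | count := -2 | iter idx=6: | count := -3 | iter idx=7: | count := -4 | iter idx=8: | count := -5 | result := 1 | iter idx=1: | result := -3 | iter pos=0: | result := -4 | result := 0 | result -5; compute2: total := 36 | ((limit * base) == (-step)): false | step := -1 | count := 1 | iter idx=3: | count := 0 | iter idx=4: | count := -1 | iter idx=5: | count := -2 | iter idx=6: | count := -3 | iter idx=7: | count := -4 | iter idx=8: | count := -5 | result := 1 | iter idx=1: | result := -3 | iter pos=0: | result := -4 | result := 0 | result -5; agreement on -5.
verdict: equivalent


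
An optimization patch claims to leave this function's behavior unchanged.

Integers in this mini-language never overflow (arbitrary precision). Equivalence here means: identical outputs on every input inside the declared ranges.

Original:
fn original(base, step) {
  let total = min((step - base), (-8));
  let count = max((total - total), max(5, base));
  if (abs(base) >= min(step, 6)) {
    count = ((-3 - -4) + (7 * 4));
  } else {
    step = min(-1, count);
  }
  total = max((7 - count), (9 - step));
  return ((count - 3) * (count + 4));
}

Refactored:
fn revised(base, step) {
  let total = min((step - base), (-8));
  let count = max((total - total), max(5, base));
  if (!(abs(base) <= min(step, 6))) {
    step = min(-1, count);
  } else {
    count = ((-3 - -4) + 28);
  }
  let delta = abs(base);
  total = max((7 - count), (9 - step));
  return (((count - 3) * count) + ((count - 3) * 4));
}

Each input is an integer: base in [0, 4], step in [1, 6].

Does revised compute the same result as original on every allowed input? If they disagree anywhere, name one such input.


On input base=0, step=1, original returns 18 while revised returns 858.
verdict: not equivalent; witness: base=0, step=1


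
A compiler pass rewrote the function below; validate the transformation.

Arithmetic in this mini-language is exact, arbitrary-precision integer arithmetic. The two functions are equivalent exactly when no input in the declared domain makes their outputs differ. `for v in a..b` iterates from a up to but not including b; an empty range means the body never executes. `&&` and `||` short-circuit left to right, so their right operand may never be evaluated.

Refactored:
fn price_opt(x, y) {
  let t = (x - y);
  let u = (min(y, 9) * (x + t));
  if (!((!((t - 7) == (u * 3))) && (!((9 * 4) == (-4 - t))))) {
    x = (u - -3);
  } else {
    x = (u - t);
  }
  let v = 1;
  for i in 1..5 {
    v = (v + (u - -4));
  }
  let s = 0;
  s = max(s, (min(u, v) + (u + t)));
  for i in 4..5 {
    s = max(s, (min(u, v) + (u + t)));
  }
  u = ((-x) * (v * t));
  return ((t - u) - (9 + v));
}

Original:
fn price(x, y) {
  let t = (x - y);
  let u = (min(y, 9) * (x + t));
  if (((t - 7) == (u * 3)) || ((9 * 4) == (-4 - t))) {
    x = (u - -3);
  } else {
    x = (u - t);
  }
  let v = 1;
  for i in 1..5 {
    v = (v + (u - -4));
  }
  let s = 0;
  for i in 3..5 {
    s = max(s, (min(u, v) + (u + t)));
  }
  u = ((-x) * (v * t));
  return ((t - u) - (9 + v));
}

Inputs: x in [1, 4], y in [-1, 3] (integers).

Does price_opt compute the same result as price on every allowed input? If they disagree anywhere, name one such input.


Behavior is preserved: although statement counts differ; also arithmetic usage differs; also boolean connective usage differs; also min/max/abs usage differs; also loop structure differs, the outputs never diverge.
One worked example (x=4, y=0) — price: t becomes 4; next u becomes 0; next (((t - 7) == (u * 3)) || ((9 * 4) == (-4 - t))) evaluates to false; next x becomes -4; next v becomes 1; next at i=1:; next v becomes 5; next at i=2:; next v becomes 9; next at i=3:; next v becomes 13; next at i=4:; next v becomes 17; next s becomes 0; next at i=3:; next s becomes 4; next at i=4:; next s becomes 4; next u becomes 272; next final value -294; price_opt: t becomes 4; next u becomes 0; next (!((!((t - 7) == (u * 3))) && (!((9 * 4) == (-4 - t))))) evaluates to false; next x becomes -4; next v becomes 1; next at i=1:; next v becomes 5; next at i=2:; next v becomes 9; next at i=3:; next v becomes 13; next at i=4:; next v becomes 17; next s becomes 0; next s becomes 4; next at i=4:; next s becomes 4; next u becomes 272; next final value -294; agreement on -294.
Every one of the 20 inputs gives matching results.
verdict: equivalent


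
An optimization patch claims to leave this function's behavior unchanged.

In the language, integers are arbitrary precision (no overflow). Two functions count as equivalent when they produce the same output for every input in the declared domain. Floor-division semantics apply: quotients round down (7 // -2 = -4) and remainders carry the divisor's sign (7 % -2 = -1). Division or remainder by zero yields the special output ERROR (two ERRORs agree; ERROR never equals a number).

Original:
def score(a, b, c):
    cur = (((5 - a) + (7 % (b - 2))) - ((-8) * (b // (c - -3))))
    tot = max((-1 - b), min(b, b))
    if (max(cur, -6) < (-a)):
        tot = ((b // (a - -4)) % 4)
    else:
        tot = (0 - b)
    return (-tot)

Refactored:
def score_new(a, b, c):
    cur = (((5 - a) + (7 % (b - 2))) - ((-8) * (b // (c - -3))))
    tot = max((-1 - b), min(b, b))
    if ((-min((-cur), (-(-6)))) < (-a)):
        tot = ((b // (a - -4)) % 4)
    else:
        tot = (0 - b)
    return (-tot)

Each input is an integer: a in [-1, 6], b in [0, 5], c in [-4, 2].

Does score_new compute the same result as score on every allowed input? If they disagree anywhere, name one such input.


Behavior is preserved: although min/max/abs usage differs, the outputs never diverge.
Spot check at a=6, b=3, c=-2 — score: cur := 23 | tot := 3 | (max(cur, -6) < (-a)): false | tot := -3 | result 3. score_new: cur := 23 | tot := 3 | ((-min((-cur), (-(-6)))) < (-a)): false | tot := -3 | result 3. Both give 3.
Across all 336 domain points the two functions coincide.
verdict: equivalent


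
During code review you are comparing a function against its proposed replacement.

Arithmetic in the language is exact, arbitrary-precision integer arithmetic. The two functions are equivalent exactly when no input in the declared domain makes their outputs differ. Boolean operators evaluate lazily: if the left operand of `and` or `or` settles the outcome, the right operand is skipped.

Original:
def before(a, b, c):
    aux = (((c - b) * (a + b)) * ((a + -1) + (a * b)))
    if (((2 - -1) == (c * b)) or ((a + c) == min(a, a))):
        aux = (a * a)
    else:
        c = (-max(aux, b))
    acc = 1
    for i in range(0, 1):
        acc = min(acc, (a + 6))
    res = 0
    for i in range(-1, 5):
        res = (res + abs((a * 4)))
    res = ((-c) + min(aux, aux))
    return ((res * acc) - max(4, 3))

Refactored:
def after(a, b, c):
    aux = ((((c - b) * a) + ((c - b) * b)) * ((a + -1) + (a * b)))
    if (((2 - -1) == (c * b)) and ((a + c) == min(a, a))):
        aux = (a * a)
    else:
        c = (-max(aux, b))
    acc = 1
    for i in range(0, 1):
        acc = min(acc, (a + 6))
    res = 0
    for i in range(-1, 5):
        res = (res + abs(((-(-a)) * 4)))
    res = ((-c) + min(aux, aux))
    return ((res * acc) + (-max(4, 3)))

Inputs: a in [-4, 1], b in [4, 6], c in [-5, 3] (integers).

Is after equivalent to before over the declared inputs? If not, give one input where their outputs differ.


Not equivalent: a=-4, b=4, c=0 separates them (12 vs 0).
before: aux = 0; (((2 - -1) == (c * b)) or ((a + c) == min(a, a))) -> true; aux = 16; acc = 1; [i=0]; acc = 1; res = 0; [i=-1]; res = 16; [i=0]; res = 32; [i=1]; res = 48; [i=2]; res = 64; [i=3]; res = 80; [i=4]; res = 96; res = 16; return 12
after: aux = 0; (((2 - -1) == (c * b)) and ((a + c) == min(a, a))) -> false; c = -4; acc = 1; [i=0]; acc = 1; res = 0; [i=-1]; res = 16; [i=0]; res = 32; [i=1]; res = 48; [i=2]; res = 64; [i=3]; res = 80; [i=4]; res = 96; res = 4; return 0
verdict: not equivalent; witness: a=-4, b=4, c=0


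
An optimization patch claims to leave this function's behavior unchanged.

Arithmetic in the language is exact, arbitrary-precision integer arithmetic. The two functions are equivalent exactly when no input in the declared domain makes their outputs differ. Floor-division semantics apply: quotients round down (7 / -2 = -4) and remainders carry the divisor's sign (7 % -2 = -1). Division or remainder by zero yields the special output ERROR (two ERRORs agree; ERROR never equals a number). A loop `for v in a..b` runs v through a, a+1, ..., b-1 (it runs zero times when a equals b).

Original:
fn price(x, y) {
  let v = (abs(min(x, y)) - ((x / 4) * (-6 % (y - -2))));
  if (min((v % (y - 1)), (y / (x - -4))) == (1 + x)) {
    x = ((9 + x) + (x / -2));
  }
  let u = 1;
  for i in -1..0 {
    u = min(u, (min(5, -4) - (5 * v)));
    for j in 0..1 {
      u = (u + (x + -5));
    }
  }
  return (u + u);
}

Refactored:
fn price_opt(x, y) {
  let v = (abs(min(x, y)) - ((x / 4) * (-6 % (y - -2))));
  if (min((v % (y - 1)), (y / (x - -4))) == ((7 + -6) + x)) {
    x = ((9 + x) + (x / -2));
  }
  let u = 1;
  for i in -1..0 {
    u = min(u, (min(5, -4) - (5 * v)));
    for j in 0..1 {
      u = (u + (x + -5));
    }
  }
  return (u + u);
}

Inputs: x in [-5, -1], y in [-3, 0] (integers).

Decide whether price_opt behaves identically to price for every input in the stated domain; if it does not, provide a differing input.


Comparing the listings, the differences include: constant usage differs; also arithmetic usage differs.
Spot check at x=-4, y=0 — price: v becomes 4; next hits division by zero so the output is ERROR. price_opt: v becomes 4; next hits division by zero so the output is ERROR. Both give ERROR.
An exhaustive pass over the 20 declared inputs shows identical outputs.
verdict: equivalent


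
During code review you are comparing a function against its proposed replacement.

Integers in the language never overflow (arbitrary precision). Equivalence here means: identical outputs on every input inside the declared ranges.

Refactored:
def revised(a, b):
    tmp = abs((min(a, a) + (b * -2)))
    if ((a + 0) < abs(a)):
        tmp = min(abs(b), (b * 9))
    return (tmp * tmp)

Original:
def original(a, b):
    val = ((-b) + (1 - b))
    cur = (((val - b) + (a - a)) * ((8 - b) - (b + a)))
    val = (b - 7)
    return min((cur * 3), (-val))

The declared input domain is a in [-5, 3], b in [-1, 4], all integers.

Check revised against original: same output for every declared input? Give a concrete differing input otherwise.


Not equivalent: a=-5, b=-1 separates them (8 vs 81).
original: val becomes 3; next cur becomes 60; next val becomes -8; next final value 8
revised: tmp becomes 3; next ((a + 0) < abs(a)) evaluates to true; next tmp becomes -9; next final value 81
verdict: not equivalent; witness: a=-5, b=-1


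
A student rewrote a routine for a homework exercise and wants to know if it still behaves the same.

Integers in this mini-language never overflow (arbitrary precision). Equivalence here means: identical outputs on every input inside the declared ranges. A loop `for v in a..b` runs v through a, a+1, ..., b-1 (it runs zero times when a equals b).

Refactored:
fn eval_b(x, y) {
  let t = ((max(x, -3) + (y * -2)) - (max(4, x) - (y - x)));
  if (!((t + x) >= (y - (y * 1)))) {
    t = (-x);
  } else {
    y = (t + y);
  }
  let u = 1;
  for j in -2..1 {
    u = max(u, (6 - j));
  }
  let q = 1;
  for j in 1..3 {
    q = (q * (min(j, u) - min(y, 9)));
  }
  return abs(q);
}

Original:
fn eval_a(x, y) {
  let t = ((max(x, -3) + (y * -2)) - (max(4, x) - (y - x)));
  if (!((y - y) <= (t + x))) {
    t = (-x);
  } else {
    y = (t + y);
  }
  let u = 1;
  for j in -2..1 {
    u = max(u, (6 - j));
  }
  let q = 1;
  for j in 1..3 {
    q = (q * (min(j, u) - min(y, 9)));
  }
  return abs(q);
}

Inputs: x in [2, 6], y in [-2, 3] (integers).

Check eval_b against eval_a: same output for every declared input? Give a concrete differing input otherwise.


This is a faithful refactor — arithmetic usage differs; also constant usage differs; also comparison usage differs, but the computed results match everywhere.
Spot check at x=6, y=0 — eval_a: t=-6, then (!((y - y) <= (t + x))) is false, then y=-6, then u=1, then (j=-2), then u=8, then (j=-1), then u=8, then (j=0), then u=8, then q=1, then (j=1), then q=7, then (j=2), then q=56, then returns 56. eval_b: t=-6, then (!((t + x) >= (y - (y * 1)))) is false, then y=-6, then u=1, then (j=-2), then u=8, then (j=-1), then u=8, then (j=0), then u=8, then q=1, then (j=1), then q=7, then (j=2), then q=56, then returns 56. Both give 56.
Every one of the 30 inputs gives matching results.
verdict: equivalent


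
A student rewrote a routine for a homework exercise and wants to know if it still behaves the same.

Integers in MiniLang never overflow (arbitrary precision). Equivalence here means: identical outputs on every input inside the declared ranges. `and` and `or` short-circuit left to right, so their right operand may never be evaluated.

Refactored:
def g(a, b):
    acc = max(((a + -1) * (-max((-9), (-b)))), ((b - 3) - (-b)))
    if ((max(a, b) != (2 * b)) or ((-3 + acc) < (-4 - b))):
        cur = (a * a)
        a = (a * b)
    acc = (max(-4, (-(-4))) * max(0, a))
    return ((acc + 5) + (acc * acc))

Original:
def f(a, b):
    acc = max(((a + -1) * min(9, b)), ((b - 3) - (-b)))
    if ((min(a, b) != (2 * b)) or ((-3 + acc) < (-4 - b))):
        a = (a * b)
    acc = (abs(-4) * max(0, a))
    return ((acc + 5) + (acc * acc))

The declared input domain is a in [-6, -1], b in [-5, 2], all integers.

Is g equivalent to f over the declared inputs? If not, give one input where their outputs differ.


Try a=-6, b=-3.
f: acc = 21; ((min(a, b) != (2 * b)) or ((-3 + acc) < (-4 - b))) -> false; acc = 0; return 5
g: acc = 21; ((max(a, b) != (2 * b)) or ((-3 + acc) < (-4 - b))) -> true; cur = 36; a = 18; acc = 72; return 5261
5 and 5261 differ, so these are not the same function on this domain.
verdict: not equivalent; witness: a=-6, b=-3


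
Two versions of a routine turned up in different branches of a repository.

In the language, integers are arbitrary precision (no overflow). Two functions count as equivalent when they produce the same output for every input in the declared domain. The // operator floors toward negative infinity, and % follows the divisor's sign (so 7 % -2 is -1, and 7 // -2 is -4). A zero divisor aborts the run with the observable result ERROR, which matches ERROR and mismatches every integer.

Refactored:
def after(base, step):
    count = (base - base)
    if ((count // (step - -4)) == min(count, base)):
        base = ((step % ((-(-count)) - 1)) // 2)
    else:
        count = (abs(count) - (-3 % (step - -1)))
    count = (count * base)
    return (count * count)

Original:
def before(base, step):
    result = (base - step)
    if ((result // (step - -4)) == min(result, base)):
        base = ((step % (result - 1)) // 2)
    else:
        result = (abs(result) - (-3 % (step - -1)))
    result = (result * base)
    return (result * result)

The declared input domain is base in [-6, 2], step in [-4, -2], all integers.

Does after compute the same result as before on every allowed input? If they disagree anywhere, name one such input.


These are not equivalent — on base=-6, step=-3 the outputs split (576 vs 36).
before: result := -3 | ((result // (step - -4)) == min(result, base)): false | result := 4 | result := -24 | result 576
after: count := 0 | ((count // (step - -4)) == min(count, base)): false | count := 1 | count := -6 | result 36
verdict: not equivalent; witness: base=-6, step=-3
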